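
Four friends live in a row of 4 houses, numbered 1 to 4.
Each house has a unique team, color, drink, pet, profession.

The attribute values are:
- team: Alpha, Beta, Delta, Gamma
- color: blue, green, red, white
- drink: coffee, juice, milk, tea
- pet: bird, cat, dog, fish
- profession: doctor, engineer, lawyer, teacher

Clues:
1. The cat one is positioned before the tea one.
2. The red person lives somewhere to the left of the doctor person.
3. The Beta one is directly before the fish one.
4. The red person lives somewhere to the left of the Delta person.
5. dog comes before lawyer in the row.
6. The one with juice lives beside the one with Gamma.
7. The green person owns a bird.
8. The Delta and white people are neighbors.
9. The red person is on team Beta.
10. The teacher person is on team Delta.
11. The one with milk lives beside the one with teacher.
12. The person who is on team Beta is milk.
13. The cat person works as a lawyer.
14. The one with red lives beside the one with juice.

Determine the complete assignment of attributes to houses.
Solution:

House | Team | Color | Drink | Pet | Profession
-----------------------------------------------
  1   | Beta | red | milk | dog | engineer
  2   | Delta | blue | juice | fish | teacher
  3   | Gamma | white | coffee | cat | lawyer
  4   | Alpha | green | tea | bird | doctor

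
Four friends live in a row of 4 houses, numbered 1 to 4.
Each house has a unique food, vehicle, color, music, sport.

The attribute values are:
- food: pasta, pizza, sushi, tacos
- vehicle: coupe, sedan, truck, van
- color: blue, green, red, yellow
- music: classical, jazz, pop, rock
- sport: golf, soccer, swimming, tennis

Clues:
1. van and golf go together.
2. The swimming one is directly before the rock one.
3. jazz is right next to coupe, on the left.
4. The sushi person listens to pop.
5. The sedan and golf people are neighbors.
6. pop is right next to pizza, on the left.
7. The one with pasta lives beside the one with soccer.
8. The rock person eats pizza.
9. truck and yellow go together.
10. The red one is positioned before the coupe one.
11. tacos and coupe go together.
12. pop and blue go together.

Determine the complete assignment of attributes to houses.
Solution:

House | Food | Vehicle | Color | Music | Sport
----------------------------------------------
  1   | sushi | sedan | blue | pop | swimming
  2   | pizza | van | red | rock | golf
  3   | pasta | truck | yellow | jazz | tennis
  4   | tacos | coupe | green | classical | soccer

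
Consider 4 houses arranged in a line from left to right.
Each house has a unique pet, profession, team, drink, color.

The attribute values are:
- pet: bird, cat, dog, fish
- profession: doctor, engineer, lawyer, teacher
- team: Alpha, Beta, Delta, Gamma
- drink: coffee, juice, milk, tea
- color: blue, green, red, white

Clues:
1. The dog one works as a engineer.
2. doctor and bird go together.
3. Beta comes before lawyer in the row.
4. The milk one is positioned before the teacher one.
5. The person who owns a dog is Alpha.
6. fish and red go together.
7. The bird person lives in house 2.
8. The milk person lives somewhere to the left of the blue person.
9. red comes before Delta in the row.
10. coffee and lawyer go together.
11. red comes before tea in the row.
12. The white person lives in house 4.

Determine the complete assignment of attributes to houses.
Solution:

House | Pet | Profession | Team | Drink | Color
-----------------------------------------------
  1   | dog | engineer | Alpha | milk | green
  2   | bird | doctor | Beta | juice | blue
  3   | fish | lawyer | Gamma | coffee | red
  4   | cat | teacher | Delta | tea | white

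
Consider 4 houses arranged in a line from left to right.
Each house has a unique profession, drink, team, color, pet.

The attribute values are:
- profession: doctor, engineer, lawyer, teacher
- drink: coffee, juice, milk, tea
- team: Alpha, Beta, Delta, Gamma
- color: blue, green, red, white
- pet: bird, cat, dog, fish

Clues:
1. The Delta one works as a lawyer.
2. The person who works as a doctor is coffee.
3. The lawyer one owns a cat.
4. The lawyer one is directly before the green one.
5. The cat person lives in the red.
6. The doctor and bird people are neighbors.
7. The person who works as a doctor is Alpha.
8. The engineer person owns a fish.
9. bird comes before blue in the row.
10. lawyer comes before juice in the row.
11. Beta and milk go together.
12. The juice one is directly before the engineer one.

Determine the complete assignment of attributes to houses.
Solution:

House | Profession | Drink | Team | Color | Pet
-----------------------------------------------
  1   | lawyer | tea | Delta | red | cat
  2   | doctor | coffee | Alpha | green | dog
  3   | teacher | juice | Gamma | white | bird
  4   | engineer | milk | Beta | blue | fish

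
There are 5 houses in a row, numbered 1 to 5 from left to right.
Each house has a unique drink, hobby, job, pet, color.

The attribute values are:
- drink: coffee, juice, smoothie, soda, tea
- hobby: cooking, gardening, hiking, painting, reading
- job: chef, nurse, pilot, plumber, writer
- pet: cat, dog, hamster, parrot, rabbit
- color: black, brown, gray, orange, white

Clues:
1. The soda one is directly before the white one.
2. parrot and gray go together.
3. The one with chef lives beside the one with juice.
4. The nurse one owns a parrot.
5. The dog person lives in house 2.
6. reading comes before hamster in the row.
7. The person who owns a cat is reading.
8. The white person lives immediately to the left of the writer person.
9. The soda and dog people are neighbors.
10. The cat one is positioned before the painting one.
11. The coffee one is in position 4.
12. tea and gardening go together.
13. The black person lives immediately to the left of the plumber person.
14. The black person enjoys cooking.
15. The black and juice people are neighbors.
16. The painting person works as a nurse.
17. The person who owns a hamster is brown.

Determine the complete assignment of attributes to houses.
Solution:

House | Drink | Hobby | Job | Pet | Color
-----------------------------------------
  1   | soda | cooking | chef | rabbit | black
  2   | juice | hiking | plumber | dog | white
  3   | smoothie | reading | writer | cat | orange
  4   | coffee | painting | nurse | parrot | gray
  5   | tea | gardening | pilot | hamster | brown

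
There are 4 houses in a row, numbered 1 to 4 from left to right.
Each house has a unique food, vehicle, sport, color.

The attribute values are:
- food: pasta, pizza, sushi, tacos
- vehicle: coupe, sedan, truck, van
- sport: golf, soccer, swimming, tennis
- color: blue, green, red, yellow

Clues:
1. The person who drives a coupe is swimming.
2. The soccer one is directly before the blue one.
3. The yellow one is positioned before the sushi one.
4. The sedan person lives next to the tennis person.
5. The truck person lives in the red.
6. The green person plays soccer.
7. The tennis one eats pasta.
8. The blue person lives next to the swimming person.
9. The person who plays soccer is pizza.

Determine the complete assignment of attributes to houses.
Solution:

House | Food | Vehicle | Sport | Color
--------------------------------------
  1   | pizza | sedan | soccer | green
  2   | pasta | van | tennis | blue
  3   | tacos | coupe | swimming | yellow
  4   | sushi | truck | golf | red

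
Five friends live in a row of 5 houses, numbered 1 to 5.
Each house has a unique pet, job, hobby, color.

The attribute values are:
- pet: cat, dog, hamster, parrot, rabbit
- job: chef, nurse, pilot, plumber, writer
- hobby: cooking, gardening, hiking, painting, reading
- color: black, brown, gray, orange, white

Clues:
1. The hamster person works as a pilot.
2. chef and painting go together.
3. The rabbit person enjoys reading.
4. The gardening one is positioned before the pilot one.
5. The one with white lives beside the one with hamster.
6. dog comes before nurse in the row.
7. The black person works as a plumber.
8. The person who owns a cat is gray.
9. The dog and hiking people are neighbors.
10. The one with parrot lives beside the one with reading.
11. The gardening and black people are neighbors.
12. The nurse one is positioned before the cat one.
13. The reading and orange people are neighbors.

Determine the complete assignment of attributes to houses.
Solution:

House | Pet | Job | Hobby | Color
---------------------------------
  1   | dog | writer | gardening | brown
  2   | parrot | plumber | hiking | black
  3   | rabbit | nurse | reading | white
  4   | hamster | pilot | cooking | orange
  5   | cat | chef | painting | gray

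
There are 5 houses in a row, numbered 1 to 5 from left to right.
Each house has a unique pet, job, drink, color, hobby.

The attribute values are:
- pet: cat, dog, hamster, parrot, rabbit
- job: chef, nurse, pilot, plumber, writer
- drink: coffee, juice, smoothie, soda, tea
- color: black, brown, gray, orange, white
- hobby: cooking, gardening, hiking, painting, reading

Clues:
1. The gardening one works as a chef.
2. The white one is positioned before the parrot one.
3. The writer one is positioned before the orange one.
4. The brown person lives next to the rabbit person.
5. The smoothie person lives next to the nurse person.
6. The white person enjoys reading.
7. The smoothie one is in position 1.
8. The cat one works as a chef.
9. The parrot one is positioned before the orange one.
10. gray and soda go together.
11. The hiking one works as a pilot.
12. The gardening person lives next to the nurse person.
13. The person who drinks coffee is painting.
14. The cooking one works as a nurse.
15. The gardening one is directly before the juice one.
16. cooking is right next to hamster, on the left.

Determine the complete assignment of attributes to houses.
Solution:

House | Pet | Job | Drink | Color | Hobby
-----------------------------------------
  1   | cat | chef | smoothie | brown | gardening
  2   | rabbit | nurse | juice | black | cooking
  3   | hamster | writer | tea | white | reading
  4   | parrot | pilot | soda | gray | hiking
  5   | dog | plumber | coffee | orange | painting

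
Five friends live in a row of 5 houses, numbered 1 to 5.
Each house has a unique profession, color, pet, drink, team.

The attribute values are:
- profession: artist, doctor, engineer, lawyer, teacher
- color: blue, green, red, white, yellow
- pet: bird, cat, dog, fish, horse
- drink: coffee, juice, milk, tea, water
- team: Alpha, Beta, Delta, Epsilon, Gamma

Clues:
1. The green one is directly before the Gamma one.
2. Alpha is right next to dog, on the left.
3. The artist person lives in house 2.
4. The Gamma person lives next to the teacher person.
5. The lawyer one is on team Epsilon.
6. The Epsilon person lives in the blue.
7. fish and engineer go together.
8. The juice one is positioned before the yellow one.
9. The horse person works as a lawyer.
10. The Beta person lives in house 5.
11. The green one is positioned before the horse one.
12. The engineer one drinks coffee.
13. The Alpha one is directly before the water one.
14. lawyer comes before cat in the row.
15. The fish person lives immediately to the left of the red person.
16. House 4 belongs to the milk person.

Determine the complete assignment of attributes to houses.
Solution:

House | Profession | Color | Pet | Drink | Team
-----------------------------------------------
  1   | engineer | green | fish | coffee | Alpha
  2   | artist | red | dog | water | Gamma
  3   | teacher | white | bird | juice | Delta
  4   | lawyer | blue | horse | milk | Epsilon
  5   | doctor | yellow | cat | tea | Beta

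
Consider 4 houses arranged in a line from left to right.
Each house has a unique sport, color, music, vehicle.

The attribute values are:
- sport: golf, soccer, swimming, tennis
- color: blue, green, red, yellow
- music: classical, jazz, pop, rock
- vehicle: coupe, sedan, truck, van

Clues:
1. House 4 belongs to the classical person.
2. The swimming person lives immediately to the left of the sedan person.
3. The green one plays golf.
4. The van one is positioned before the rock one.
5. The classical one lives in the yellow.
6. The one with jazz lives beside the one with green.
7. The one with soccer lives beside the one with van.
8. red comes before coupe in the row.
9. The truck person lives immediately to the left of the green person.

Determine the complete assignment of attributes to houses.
Solution:

House | Sport | Color | Music | Vehicle
---------------------------------------
  1   | soccer | red | jazz | truck
  2   | golf | green | pop | van
  3   | swimming | blue | rock | coupe
  4   | tennis | yellow | classical | sedan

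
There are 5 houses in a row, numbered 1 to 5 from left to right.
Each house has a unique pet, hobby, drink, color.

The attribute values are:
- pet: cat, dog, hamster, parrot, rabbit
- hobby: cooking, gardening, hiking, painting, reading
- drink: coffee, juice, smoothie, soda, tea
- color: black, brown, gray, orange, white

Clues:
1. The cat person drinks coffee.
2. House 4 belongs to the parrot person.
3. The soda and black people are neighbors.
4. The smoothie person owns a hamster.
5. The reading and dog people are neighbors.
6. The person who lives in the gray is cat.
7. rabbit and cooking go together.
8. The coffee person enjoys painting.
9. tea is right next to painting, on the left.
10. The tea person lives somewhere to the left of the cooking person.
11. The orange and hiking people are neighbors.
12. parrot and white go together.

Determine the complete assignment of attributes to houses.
Solution:

House | Pet | Hobby | Drink | Color
-----------------------------------
  1   | hamster | reading | smoothie | orange
  2   | dog | hiking | tea | brown
  3   | cat | painting | coffee | gray
  4   | parrot | gardening | soda | white
  5   | rabbit | cooking | juice | black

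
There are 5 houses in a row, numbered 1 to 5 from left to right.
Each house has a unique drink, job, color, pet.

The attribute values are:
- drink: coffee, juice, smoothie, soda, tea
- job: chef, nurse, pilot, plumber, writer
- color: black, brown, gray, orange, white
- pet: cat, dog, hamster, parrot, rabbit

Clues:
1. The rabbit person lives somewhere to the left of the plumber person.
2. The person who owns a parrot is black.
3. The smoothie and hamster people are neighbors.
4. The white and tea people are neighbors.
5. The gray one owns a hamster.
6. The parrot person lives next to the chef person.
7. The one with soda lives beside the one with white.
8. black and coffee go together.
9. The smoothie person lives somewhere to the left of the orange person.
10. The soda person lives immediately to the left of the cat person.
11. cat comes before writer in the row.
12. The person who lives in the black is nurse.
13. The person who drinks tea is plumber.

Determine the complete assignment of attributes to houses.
Solution:

House | Drink | Job | Color | Pet
---------------------------------
  1   | coffee | nurse | black | parrot
  2   | soda | chef | brown | rabbit
  3   | smoothie | pilot | white | cat
  4   | tea | plumber | gray | hamster
  5   | juice | writer | orange | dog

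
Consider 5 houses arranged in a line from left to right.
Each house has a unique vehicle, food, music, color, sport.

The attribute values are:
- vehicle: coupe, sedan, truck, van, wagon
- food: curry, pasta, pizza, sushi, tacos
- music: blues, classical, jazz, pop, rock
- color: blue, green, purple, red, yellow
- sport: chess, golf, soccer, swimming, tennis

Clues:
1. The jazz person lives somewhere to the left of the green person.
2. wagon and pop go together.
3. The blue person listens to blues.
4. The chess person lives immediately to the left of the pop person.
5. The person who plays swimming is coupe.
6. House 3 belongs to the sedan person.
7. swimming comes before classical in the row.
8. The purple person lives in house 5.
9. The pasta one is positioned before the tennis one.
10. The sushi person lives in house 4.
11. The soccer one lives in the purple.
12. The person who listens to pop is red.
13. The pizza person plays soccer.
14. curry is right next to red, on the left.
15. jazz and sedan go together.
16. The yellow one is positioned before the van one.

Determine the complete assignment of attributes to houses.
Solution:

House | Vehicle | Food | Music | Color | Sport
----------------------------------------------
  1   | truck | curry | blues | blue | chess
  2   | wagon | pasta | pop | red | golf
  3   | sedan | tacos | jazz | yellow | tennis
  4   | coupe | sushi | rock | green | swimming
  5   | van | pizza | classical | purple | soccer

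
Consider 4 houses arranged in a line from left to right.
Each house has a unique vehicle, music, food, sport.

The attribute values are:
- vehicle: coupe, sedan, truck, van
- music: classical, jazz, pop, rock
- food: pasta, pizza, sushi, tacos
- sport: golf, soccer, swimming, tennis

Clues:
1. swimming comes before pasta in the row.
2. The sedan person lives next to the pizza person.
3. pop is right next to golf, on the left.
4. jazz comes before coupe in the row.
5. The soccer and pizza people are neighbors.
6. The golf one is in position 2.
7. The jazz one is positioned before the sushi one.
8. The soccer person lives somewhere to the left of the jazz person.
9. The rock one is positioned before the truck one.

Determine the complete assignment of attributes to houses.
Solution:

House | Vehicle | Music | Food | Sport
--------------------------------------
  1   | sedan | pop | tacos | soccer
  2   | van | jazz | pizza | golf
  3   | coupe | rock | sushi | swimming
  4   | truck | classical | pasta | tennis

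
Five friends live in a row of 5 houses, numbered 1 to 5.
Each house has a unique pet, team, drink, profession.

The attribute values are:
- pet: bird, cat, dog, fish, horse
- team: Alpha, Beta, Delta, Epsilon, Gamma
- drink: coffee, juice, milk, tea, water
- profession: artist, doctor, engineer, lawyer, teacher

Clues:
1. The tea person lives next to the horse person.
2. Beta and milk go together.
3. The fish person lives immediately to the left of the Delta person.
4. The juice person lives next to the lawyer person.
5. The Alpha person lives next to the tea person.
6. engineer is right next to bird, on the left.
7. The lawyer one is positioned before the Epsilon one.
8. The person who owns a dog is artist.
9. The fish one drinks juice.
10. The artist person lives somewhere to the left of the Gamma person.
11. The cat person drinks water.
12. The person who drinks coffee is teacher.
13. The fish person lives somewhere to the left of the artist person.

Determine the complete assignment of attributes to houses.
Solution:

House | Pet | Team | Drink | Profession
---------------------------------------
  1   | fish | Alpha | juice | engineer
  2   | bird | Delta | tea | lawyer
  3   | horse | Epsilon | coffee | teacher
  4   | dog | Beta | milk | artist
  5   | cat | Gamma | water | doctor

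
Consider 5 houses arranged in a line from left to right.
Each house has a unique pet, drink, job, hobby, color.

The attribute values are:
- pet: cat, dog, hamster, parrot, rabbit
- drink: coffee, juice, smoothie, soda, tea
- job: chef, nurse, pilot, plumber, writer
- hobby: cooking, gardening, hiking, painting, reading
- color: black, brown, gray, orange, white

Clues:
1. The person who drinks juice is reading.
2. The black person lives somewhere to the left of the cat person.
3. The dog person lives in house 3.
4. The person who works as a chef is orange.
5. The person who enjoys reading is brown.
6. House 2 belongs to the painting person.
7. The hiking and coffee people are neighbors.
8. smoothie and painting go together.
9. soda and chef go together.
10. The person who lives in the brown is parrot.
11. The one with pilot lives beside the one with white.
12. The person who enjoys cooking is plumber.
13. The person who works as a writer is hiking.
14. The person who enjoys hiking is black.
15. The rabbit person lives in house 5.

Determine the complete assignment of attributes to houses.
Solution:

House | Pet | Drink | Job | Hobby | Color
-----------------------------------------
  1   | parrot | juice | pilot | reading | brown
  2   | hamster | smoothie | nurse | painting | white
  3   | dog | tea | writer | hiking | black
  4   | cat | coffee | plumber | cooking | gray
  5   | rabbit | soda | chef | gardening | orange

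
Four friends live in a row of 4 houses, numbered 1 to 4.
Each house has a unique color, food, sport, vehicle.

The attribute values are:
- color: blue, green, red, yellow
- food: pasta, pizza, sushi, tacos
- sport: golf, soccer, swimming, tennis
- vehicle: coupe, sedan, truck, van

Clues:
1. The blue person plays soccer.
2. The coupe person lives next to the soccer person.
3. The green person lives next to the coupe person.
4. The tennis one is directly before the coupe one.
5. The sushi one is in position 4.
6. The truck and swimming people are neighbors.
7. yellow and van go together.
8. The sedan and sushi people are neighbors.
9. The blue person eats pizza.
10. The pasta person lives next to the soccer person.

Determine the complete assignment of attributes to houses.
Solution:

House | Color | Food | Sport | Vehicle
--------------------------------------
  1   | green | tacos | tennis | truck
  2   | red | pasta | swimming | coupe
  3   | blue | pizza | soccer | sedan
  4   | yellow | sushi | golf | van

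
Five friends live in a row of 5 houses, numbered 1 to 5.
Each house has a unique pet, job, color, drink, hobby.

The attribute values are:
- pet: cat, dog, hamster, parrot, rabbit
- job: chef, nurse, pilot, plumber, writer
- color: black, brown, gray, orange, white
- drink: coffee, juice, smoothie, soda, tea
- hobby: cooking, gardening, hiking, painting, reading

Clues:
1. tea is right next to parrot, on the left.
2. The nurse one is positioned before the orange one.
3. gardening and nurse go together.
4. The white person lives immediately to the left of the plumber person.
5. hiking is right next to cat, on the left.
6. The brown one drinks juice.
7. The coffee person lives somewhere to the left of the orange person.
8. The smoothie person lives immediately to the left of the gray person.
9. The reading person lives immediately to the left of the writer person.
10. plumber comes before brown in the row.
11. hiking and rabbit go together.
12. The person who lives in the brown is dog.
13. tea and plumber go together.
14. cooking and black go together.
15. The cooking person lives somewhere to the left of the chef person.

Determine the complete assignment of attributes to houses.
Solution:

House | Pet | Job | Color | Drink | Hobby
-----------------------------------------
  1   | rabbit | pilot | white | smoothie | hiking
  2   | cat | plumber | gray | tea | reading
  3   | parrot | writer | black | coffee | cooking
  4   | dog | nurse | brown | juice | gardening
  5   | hamster | chef | orange | soda | painting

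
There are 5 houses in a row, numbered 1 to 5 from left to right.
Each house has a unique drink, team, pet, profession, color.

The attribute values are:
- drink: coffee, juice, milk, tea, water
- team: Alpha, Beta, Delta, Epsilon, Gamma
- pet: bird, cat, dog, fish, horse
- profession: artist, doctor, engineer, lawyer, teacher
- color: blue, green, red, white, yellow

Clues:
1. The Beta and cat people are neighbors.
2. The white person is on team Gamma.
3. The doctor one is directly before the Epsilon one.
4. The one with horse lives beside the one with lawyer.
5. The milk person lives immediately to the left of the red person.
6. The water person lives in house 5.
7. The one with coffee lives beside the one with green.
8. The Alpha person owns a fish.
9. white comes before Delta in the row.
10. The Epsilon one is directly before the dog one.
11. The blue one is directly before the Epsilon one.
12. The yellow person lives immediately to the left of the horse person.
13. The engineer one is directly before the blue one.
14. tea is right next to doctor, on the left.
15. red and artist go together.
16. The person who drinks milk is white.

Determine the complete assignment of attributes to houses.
Solution:

House | Drink | Team | Pet | Profession | Color
-----------------------------------------------
  1   | tea | Alpha | fish | engineer | yellow
  2   | coffee | Beta | horse | doctor | blue
  3   | juice | Epsilon | cat | lawyer | green
  4   | milk | Gamma | dog | teacher | white
  5   | water | Delta | bird | artist | red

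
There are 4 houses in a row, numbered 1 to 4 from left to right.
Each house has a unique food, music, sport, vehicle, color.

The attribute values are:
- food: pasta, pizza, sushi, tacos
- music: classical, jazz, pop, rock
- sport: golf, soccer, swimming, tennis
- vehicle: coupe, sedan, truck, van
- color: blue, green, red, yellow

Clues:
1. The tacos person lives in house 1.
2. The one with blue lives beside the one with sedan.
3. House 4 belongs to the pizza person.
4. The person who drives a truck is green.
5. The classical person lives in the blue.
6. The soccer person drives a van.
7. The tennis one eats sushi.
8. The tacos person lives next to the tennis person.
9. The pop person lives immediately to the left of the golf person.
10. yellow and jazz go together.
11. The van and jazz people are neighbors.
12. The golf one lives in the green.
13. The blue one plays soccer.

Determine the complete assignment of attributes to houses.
Solution:

House | Food | Music | Sport | Vehicle | Color
----------------------------------------------
  1   | tacos | classical | soccer | van | blue
  2   | sushi | jazz | tennis | sedan | yellow
  3   | pasta | pop | swimming | coupe | red
  4   | pizza | rock | golf | truck | green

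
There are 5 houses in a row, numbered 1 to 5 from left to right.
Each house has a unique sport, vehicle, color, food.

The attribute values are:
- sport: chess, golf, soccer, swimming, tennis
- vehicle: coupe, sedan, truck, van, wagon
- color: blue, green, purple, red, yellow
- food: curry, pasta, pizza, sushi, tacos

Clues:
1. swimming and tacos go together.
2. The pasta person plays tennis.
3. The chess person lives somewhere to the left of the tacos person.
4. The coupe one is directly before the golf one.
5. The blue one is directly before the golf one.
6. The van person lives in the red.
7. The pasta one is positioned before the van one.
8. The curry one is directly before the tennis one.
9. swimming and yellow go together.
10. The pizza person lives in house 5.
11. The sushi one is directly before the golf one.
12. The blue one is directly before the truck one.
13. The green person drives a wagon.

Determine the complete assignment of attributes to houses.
Solution:

House | Sport | Vehicle | Color | Food
--------------------------------------
  1   | chess | coupe | blue | sushi
  2   | golf | truck | purple | curry
  3   | tennis | wagon | green | pasta
  4   | swimming | sedan | yellow | tacos
  5   | soccer | van | red | pizza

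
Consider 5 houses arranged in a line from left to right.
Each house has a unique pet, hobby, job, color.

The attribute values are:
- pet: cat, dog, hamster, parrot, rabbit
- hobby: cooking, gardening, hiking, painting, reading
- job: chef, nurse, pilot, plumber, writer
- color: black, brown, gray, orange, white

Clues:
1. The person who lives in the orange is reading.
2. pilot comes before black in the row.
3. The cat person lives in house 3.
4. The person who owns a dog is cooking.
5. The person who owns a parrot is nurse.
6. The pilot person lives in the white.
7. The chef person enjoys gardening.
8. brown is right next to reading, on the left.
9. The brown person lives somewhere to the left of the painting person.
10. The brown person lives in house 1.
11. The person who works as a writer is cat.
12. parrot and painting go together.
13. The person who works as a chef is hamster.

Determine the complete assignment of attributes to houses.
Solution:

House | Pet | Hobby | Job | Color
---------------------------------
  1   | hamster | gardening | chef | brown
  2   | rabbit | reading | plumber | orange
  3   | cat | hiking | writer | gray
  4   | dog | cooking | pilot | white
  5   | parrot | painting | nurse | black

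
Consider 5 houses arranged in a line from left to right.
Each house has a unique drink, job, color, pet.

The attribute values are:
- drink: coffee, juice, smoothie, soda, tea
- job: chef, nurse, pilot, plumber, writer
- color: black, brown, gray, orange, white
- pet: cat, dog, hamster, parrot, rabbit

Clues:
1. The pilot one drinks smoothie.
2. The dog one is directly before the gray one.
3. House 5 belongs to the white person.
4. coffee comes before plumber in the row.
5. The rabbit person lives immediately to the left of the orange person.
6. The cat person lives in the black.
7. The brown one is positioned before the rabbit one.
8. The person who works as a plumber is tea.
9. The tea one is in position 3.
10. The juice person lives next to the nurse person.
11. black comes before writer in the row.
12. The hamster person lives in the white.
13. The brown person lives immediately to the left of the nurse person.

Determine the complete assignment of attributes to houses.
Solution:

House | Drink | Job | Color | Pet
---------------------------------
  1   | juice | chef | brown | dog
  2   | coffee | nurse | gray | rabbit
  3   | tea | plumber | orange | parrot
  4   | smoothie | pilot | black | cat
  5   | soda | writer | white | hamster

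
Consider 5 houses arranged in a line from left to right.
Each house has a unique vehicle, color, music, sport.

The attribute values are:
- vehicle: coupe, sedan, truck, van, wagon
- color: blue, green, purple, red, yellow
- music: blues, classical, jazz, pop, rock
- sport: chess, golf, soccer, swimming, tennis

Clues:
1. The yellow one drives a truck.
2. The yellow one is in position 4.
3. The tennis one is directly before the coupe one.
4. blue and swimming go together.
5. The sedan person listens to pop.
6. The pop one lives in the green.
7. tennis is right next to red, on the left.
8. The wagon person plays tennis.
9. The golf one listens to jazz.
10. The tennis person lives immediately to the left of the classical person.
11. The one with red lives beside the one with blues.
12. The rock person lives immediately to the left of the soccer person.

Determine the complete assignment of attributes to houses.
Solution:

House | Vehicle | Color | Music | Sport
---------------------------------------
  1   | wagon | purple | rock | tennis
  2   | coupe | red | classical | soccer
  3   | van | blue | blues | swimming
  4   | truck | yellow | jazz | golf
  5   | sedan | green | pop | chess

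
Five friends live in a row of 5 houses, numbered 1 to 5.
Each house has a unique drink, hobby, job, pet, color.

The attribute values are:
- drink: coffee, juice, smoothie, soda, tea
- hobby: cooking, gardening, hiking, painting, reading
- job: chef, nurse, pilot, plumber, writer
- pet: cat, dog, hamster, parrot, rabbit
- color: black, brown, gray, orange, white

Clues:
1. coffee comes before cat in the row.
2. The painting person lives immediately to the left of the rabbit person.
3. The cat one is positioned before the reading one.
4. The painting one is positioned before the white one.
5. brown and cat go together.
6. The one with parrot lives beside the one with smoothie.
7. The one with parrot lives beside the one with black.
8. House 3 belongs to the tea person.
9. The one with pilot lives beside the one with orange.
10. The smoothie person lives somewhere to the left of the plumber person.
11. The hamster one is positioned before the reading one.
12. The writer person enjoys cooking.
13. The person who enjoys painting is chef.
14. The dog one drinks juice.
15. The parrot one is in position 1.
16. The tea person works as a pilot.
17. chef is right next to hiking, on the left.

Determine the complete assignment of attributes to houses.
Solution:

House | Drink | Hobby | Job | Pet | Color
-----------------------------------------
  1   | coffee | painting | chef | parrot | gray
  2   | smoothie | hiking | nurse | rabbit | black
  3   | tea | gardening | pilot | cat | brown
  4   | soda | cooking | writer | hamster | orange
  5   | juice | reading | plumber | dog | white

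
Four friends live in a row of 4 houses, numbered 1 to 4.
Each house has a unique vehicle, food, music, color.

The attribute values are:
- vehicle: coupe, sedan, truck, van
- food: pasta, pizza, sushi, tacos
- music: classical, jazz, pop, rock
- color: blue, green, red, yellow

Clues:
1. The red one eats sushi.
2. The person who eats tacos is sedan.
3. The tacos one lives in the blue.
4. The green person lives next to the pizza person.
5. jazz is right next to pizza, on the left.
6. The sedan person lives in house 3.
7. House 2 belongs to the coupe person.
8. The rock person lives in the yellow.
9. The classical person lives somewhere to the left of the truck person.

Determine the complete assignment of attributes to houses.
Solution:

House | Vehicle | Food | Music | Color
--------------------------------------
  1   | van | pasta | jazz | green
  2   | coupe | pizza | rock | yellow
  3   | sedan | tacos | classical | blue
  4   | truck | sushi | pop | red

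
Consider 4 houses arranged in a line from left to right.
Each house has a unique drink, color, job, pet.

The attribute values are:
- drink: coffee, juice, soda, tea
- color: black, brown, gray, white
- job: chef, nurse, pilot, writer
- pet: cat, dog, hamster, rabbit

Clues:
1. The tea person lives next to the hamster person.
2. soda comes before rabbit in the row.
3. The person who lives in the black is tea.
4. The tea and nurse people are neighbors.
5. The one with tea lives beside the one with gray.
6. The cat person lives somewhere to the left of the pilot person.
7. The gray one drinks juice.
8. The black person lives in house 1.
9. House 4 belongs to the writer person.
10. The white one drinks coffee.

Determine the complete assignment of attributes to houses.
Solution:

House | Drink | Color | Job | Pet
---------------------------------
  1   | tea | black | chef | cat
  2   | juice | gray | nurse | hamster
  3   | soda | brown | pilot | dog
  4   | coffee | white | writer | rabbit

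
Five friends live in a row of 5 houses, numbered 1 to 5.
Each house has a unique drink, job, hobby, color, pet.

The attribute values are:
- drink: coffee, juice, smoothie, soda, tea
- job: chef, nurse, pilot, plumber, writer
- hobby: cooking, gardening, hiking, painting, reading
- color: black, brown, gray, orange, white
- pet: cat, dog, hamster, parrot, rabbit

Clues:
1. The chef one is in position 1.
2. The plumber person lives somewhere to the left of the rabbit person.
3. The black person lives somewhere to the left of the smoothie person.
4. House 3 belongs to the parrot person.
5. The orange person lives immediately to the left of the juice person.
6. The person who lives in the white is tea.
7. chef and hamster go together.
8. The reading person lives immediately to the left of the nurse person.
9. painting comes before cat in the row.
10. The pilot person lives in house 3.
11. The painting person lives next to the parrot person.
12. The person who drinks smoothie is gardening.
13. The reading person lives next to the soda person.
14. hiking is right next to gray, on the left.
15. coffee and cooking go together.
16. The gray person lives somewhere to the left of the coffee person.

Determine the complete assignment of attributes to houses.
Solution:

House | Drink | Job | Hobby | Color | Pet
-----------------------------------------
  1   | tea | chef | reading | white | hamster
  2   | soda | nurse | painting | orange | dog
  3   | juice | pilot | hiking | black | parrot
  4   | smoothie | plumber | gardening | gray | cat
  5   | coffee | writer | cooking | brown | rabbit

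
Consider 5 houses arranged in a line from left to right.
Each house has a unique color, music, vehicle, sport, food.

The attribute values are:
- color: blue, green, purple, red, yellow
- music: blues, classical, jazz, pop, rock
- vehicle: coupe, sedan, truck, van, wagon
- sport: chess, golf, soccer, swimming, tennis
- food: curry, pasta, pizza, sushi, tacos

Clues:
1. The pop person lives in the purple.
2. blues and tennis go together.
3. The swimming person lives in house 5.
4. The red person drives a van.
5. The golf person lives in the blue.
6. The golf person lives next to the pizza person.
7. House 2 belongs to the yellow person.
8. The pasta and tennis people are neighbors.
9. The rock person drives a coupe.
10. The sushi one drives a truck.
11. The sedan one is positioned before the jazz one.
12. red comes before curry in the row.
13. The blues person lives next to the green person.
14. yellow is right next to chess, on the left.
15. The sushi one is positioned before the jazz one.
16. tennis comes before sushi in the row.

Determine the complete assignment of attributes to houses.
Solution:

House | Color | Music | Vehicle | Sport | Food
----------------------------------------------
  1   | blue | rock | coupe | golf | pasta
  2   | yellow | blues | sedan | tennis | pizza
  3   | green | classical | truck | chess | sushi
  4   | red | jazz | van | soccer | tacos
  5   | purple | pop | wagon | swimming | curry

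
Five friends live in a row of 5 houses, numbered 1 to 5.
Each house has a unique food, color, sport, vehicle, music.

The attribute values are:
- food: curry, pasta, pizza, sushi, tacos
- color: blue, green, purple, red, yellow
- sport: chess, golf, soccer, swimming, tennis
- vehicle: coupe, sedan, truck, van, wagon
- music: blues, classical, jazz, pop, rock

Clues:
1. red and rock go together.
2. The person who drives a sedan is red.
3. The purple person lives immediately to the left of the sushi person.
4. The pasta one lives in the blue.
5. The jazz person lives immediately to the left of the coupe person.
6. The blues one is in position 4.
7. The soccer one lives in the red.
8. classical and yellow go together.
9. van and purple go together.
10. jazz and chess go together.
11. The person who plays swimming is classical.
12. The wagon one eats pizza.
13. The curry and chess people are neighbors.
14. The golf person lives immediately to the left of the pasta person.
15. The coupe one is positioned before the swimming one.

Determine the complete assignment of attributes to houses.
Solution:

House | Food | Color | Sport | Vehicle | Music
----------------------------------------------
  1   | curry | red | soccer | sedan | rock
  2   | tacos | purple | chess | van | jazz
  3   | sushi | green | golf | coupe | pop
  4   | pasta | blue | tennis | truck | blues
  5   | pizza | yellow | swimming | wagon | classical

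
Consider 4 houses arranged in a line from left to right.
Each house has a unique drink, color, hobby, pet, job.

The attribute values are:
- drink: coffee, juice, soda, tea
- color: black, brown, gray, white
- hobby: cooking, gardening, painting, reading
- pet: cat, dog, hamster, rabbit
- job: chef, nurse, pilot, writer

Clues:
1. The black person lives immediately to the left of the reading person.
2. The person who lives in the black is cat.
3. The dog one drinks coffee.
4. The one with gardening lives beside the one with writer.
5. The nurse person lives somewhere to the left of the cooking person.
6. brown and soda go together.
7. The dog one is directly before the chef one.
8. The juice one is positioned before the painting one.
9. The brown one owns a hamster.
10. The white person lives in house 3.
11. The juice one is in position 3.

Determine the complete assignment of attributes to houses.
Solution:

House | Drink | Color | Hobby | Pet | Job
-----------------------------------------
  1   | tea | black | gardening | cat | nurse
  2   | coffee | gray | reading | dog | writer
  3   | juice | white | cooking | rabbit | chef
  4   | soda | brown | painting | hamster | pilot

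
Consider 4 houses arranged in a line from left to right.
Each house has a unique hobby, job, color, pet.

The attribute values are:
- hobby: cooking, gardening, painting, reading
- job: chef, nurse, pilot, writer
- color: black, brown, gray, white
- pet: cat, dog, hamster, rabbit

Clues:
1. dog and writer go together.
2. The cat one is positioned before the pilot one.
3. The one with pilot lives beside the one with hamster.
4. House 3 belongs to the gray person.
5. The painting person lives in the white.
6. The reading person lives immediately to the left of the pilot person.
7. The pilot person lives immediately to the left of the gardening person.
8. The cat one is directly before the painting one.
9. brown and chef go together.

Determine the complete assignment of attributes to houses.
Solution:

House | Hobby | Job | Color | Pet
---------------------------------
  1   | reading | chef | brown | cat
  2   | painting | pilot | white | rabbit
  3   | gardening | nurse | gray | hamster
  4   | cooking | writer | black | dog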